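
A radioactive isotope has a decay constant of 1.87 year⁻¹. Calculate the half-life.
t½ = ln(2)/λ = 0.3707 years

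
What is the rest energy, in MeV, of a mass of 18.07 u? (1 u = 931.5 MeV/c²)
E = mc² = 16830 MeV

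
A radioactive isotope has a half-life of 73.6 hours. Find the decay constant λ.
λ = ln(2)/t½ = 0.009418 hour⁻¹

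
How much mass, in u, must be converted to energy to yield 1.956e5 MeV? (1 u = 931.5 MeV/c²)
m = E/c² = 210 u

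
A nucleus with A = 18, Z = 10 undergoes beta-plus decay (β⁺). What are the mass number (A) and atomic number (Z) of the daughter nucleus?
Daughter: A = 18, Z = 9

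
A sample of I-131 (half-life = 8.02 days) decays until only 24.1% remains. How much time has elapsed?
t = t½ × log₂(N₀/N) = 16.46 days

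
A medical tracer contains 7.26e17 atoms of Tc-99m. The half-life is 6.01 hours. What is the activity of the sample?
A = λN = 8.373e16 decays/hour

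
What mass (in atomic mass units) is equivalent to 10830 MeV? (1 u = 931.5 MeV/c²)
m = E/c² = 11.63 u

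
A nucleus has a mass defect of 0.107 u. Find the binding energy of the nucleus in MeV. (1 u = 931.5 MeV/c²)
B.E. = Δm × 931.5 = 99.67 MeV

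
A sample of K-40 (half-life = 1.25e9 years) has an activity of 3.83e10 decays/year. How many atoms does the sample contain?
N = A/λ = 6.907e19 atoms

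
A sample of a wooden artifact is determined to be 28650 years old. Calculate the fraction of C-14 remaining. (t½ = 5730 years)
N/N₀ = (1/2)^(t/t½) = 0.03125 = 3.12%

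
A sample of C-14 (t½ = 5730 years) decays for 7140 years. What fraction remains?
N/N₀ = (1/2)^(t/t½) = 0.4216 = 42.2%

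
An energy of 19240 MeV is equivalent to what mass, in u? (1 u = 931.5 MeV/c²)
m = E/c² = 20.65 u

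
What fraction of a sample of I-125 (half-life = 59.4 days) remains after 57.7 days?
N/N₀ = (1/2)^(t/t½) = 0.51 = 51%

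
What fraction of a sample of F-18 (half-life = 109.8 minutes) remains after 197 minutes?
N/N₀ = (1/2)^(t/t½) = 0.2883 = 28.8%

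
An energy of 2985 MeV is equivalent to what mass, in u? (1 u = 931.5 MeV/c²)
m = E/c² = 3.205 u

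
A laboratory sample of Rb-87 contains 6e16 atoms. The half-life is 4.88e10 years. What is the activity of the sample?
A = λN = 8.522e5 decays/year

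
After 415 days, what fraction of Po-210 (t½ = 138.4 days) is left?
N/N₀ = (1/2)^(t/t½) = 0.1251 = 12.5%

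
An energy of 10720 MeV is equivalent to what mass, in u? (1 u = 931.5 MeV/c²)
m = E/c² = 11.51 u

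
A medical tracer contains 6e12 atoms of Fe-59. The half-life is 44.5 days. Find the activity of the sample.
A = λN = 9.346e10 decays/day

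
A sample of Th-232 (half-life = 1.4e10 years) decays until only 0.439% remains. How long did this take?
t = t½ × log₂(N₀/N) = 1.096e11 years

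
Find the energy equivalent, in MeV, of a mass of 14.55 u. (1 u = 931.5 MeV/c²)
E = mc² = 13550 MeV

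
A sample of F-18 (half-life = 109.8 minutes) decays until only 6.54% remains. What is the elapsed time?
t = t½ × log₂(N₀/N) = 432 minutes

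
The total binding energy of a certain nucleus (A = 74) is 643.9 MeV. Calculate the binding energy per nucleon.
B.E./A = 643.9/74 = 8.701 MeV/nucleon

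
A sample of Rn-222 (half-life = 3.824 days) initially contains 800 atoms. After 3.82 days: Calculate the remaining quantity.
N = N₀(1/2)^(t/t½) = 400.3 atoms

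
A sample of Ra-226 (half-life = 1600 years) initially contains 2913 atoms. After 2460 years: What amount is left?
N = N₀(1/2)^(t/t½) = 1003 atoms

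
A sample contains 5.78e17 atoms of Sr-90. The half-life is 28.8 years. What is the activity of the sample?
A = λN = 1.391e16 decays/year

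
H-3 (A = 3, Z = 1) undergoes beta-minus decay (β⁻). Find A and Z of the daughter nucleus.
Daughter: A = 3, Z = 2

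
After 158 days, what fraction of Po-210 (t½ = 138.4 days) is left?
N/N₀ = (1/2)^(t/t½) = 0.4533 = 45.3%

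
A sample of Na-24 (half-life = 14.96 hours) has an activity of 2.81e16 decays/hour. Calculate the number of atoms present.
N = A/λ = 6.065e17 atoms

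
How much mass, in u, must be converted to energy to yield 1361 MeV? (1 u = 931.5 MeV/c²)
m = E/c² = 1.461 u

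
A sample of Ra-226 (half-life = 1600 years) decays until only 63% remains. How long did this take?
t = t½ × log₂(N₀/N) = 1067 years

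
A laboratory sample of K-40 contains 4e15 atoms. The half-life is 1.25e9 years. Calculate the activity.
A = λN = 2.218e6 decays/year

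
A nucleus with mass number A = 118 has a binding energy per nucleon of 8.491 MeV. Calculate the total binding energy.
B.E. = 8.491 × 118 = 1002 MeV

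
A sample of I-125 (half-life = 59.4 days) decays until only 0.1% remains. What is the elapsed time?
t = t½ × log₂(N₀/N) = 592 days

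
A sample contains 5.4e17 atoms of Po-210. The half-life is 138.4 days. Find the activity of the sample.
A = λN = 2.704e15 decays/day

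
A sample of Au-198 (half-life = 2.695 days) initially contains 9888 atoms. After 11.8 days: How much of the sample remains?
N = N₀(1/2)^(t/t½) = 475.4 atoms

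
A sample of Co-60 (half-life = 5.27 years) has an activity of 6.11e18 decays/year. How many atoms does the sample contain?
N = A/λ = 4.645e19 atoms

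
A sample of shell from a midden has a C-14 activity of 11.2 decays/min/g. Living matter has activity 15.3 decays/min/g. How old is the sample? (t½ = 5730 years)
Age = t½ × log₂(A₀/A) = 2579 years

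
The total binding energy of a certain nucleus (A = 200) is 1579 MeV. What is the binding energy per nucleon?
B.E./A = 1579/200 = 7.895 MeV/nucleon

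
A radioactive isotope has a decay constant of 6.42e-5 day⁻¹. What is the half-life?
t½ = ln(2)/λ = 10800 days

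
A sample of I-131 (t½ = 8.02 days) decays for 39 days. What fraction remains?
N/N₀ = (1/2)^(t/t½) = 0.03437 = 3.44%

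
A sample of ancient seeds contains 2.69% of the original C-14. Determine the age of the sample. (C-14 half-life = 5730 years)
Age = t½ × log₂(1/ratio) = 29890 years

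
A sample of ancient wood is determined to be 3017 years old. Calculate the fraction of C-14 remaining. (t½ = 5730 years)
N/N₀ = (1/2)^(t/t½) = 0.6942 = 69.4%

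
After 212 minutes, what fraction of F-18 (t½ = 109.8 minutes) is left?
N/N₀ = (1/2)^(t/t½) = 0.2623 = 26.2%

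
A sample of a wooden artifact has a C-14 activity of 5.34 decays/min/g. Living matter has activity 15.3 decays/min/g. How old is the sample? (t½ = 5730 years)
Age = t½ × log₂(A₀/A) = 8702 years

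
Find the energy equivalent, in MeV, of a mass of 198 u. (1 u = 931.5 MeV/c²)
E = mc² = 1.844e5 MeV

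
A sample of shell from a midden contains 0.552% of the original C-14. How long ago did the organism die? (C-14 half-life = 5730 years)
Age = t½ × log₂(1/ratio) = 42980 years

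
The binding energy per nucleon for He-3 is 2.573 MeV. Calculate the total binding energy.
B.E. = 2.573 × 3 = 7.719 MeV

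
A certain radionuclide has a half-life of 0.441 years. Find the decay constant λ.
λ = ln(2)/t½ = 1.572 year⁻¹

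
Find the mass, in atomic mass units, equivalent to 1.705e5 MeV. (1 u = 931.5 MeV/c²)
m = E/c² = 183 u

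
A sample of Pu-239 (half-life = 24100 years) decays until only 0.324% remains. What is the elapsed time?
t = t½ × log₂(N₀/N) = 1.993e5 years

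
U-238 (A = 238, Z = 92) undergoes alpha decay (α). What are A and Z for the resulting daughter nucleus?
Daughter: A = 234, Z = 90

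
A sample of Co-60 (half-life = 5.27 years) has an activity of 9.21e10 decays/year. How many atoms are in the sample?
N = A/λ = 7.002e11 atoms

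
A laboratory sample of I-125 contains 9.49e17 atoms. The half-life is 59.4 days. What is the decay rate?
A = λN = 1.107e16 decays/day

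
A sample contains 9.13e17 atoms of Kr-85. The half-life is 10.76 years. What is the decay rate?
A = λN = 5.881e16 decays/year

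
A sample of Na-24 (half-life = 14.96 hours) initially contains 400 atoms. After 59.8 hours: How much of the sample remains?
N = N₀(1/2)^(t/t½) = 25.05 atoms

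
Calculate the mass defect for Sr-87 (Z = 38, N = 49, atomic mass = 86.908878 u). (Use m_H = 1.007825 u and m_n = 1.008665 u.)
Δm = Z·m_H + N·m_n − M = 0.8131 u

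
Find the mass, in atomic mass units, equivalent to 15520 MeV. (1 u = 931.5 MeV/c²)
m = E/c² = 16.66 u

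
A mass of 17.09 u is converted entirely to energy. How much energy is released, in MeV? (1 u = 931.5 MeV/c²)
E = mc² = 15920 MeV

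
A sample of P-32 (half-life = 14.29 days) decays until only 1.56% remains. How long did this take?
t = t½ × log₂(N₀/N) = 85.77 days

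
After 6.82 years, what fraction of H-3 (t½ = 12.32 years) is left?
N/N₀ = (1/2)^(t/t½) = 0.6813 = 68.1%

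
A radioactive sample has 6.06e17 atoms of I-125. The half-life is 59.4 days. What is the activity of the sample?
A = λN = 7.072e15 decays/day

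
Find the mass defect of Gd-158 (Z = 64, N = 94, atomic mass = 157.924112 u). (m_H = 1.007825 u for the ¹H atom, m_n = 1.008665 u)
Δm = Z·m_H + N·m_n − M = 1.391 u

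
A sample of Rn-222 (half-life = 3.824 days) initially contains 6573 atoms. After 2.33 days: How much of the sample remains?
N = N₀(1/2)^(t/t½) = 4309 atoms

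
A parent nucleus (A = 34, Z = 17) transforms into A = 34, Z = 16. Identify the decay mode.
ΔA = 0, ΔZ = -1 ⇒ beta-plus decay (β⁺) or electron capture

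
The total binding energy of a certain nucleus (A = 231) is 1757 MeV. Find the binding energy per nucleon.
B.E./A = 1757/231 = 7.606 MeV/nucleon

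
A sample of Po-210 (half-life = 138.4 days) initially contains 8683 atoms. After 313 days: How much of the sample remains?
N = N₀(1/2)^(t/t½) = 1811 atoms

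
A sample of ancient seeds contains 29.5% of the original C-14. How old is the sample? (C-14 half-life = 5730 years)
Age = t½ × log₂(1/ratio) = 10090 years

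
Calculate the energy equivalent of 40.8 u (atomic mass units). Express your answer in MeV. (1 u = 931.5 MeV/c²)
E = mc² = 38010 MeV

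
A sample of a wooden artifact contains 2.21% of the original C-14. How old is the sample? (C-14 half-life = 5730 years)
Age = t½ × log₂(1/ratio) = 31510 years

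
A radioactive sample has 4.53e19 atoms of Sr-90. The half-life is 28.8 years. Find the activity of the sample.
A = λN = 1.09e18 decays/year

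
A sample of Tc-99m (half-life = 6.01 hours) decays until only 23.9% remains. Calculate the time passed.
t = t½ × log₂(N₀/N) = 12.41 hours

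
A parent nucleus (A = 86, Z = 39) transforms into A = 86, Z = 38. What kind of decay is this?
ΔA = 0, ΔZ = -1 ⇒ beta-plus decay (β⁺) or electron capture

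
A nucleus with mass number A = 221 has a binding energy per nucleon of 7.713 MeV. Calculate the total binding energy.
B.E. = 7.713 × 221 = 1705 MeV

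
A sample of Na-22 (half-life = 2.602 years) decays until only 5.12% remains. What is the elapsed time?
t = t½ × log₂(N₀/N) = 11.16 years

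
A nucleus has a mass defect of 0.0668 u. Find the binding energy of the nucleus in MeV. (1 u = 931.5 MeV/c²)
B.E. = Δm × 931.5 = 62.22 MeV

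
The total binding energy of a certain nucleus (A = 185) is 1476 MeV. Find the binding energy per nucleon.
B.E./A = 1476/185 = 7.978 MeV/nucleon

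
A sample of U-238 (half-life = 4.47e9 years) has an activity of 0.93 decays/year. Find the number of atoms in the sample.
N = A/λ = 5.997e9 atoms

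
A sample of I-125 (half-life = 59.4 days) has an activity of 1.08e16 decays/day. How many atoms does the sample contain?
N = A/λ = 9.255e17 atoms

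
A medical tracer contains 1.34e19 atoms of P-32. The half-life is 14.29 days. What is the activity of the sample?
A = λN = 6.5e17 decays/day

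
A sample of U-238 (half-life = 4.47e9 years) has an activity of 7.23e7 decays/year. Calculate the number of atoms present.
N = A/λ = 4.663e17 atoms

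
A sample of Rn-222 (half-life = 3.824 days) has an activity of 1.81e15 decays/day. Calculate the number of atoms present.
N = A/λ = 9.986e15 atoms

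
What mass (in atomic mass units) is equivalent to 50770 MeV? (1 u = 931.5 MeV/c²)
m = E/c² = 54.5 u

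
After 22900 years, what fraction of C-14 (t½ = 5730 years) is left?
N/N₀ = (1/2)^(t/t½) = 0.06265 = 6.27%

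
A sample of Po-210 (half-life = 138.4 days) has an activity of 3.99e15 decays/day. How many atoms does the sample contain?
N = A/λ = 7.967e17 atoms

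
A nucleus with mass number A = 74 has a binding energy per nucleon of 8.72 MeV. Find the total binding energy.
B.E. = 8.72 × 74 = 645.3 MeV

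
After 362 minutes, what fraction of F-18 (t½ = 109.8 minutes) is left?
N/N₀ = (1/2)^(t/t½) = 0.1017 = 10.2%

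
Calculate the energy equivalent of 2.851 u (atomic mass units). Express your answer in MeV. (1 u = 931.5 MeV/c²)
E = mc² = 2656 MeV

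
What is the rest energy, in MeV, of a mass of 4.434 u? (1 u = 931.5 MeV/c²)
E = mc² = 4130 MeV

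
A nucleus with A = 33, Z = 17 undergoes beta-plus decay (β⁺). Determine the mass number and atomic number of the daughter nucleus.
Daughter: A = 33, Z = 16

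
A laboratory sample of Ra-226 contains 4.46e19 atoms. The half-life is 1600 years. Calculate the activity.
A = λN = 1.932e16 decays/year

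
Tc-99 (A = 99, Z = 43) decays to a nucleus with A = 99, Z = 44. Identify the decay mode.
ΔA = 0, ΔZ = +1 ⇒ beta-minus decay (β⁻)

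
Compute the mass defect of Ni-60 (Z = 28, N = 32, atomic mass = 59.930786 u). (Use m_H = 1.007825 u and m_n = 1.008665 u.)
Δm = Z·m_H + N·m_n − M = 0.5656 u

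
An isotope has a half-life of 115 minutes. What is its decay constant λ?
λ = ln(2)/t½ = 0.006027 minute⁻¹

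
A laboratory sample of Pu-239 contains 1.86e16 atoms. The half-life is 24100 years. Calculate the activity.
A = λN = 5.35e11 decays/year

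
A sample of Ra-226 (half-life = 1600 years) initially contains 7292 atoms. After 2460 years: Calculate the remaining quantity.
N = N₀(1/2)^(t/t½) = 2512 atoms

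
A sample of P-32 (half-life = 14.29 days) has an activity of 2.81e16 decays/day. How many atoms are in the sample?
N = A/λ = 5.793e17 atoms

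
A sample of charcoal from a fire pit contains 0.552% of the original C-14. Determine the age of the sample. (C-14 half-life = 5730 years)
Age = t½ × log₂(1/ratio) = 42980 years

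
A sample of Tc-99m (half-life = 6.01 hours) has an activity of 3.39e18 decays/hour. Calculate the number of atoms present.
N = A/λ = 2.939e19 atoms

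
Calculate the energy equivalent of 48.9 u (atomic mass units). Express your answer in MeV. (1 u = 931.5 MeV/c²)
E = mc² = 45550 MeV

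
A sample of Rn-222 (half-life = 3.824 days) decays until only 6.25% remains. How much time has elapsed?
t = t½ × log₂(N₀/N) = 15.3 days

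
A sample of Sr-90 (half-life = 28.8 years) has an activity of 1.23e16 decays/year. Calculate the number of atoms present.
N = A/λ = 5.111e17 atoms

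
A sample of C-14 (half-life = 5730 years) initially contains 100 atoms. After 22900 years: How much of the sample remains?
N = N₀(1/2)^(t/t½) = 6.265 atoms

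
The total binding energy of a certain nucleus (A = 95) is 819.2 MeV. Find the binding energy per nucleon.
B.E./A = 819.2/95 = 8.623 MeV/nucleon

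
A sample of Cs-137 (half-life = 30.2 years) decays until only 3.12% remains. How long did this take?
t = t½ × log₂(N₀/N) = 151.1 years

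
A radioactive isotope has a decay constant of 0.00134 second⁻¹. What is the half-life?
t½ = ln(2)/λ = 517.3 seconds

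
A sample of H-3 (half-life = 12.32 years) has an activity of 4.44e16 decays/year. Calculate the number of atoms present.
N = A/λ = 7.892e17 atoms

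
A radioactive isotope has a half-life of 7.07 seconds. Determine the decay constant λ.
λ = ln(2)/t½ = 0.09804 second⁻¹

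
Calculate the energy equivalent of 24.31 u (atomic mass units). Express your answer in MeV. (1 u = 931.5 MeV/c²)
E = mc² = 22640 MeV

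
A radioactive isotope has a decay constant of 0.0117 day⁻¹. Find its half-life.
t½ = ln(2)/λ = 59.24 days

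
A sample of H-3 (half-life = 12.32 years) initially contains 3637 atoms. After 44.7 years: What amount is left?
N = N₀(1/2)^(t/t½) = 294.1 atoms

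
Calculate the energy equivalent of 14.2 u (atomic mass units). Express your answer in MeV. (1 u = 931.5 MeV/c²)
E = mc² = 13230 MeV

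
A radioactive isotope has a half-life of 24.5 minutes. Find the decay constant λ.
λ = ln(2)/t½ = 0.02829 minute⁻¹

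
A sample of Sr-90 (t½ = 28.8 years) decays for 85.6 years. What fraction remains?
N/N₀ = (1/2)^(t/t½) = 0.1274 = 12.7%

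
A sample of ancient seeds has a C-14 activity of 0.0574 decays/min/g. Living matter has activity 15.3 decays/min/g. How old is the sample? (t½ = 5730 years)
Age = t½ × log₂(A₀/A) = 46170 years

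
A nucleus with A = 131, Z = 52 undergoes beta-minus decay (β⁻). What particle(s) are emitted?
β⁻: electron (e⁻) + antineutrino (ν̄ₑ)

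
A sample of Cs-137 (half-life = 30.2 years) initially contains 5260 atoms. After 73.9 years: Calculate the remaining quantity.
N = N₀(1/2)^(t/t½) = 964.6 atoms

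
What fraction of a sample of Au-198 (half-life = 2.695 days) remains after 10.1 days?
N/N₀ = (1/2)^(t/t½) = 0.07445 = 7.44%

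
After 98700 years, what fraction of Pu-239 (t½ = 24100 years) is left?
N/N₀ = (1/2)^(t/t½) = 0.0585 = 5.85%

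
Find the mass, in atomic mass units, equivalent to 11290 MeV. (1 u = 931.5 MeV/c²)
m = E/c² = 12.12 u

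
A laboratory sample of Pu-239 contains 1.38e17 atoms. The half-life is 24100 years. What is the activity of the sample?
A = λN = 3.969e12 decays/year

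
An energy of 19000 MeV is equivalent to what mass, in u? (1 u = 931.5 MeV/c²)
m = E/c² = 20.4 u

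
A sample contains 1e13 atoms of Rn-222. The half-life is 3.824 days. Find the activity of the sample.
A = λN = 1.813e12 decays/day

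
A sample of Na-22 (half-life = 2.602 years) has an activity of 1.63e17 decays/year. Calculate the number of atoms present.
N = A/λ = 6.119e17 atoms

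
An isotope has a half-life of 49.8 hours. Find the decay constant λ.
λ = ln(2)/t½ = 0.01392 hour⁻¹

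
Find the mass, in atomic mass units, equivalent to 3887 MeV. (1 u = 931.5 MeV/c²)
m = E/c² = 4.173 u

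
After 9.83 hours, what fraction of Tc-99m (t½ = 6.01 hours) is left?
N/N₀ = (1/2)^(t/t½) = 0.3218 = 32.2%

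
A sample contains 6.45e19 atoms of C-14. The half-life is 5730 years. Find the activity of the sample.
A = λN = 7.802e15 decays/year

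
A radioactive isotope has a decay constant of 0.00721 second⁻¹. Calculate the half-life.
t½ = ln(2)/λ = 96.14 seconds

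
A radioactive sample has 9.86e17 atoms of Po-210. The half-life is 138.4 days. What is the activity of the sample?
A = λN = 4.938e15 decays/day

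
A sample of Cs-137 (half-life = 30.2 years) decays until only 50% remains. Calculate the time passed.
t = t½ × log₂(N₀/N) = 30.2 years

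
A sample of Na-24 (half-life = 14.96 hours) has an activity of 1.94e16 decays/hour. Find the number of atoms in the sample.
N = A/λ = 4.187e17 atoms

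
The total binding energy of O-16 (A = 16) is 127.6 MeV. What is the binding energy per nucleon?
B.E./A = 127.6/16 = 7.975 MeV/nucleon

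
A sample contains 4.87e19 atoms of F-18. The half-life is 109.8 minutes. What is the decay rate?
A = λN = 3.074e17 decays/minute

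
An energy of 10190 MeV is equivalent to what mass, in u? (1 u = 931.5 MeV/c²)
m = E/c² = 10.94 u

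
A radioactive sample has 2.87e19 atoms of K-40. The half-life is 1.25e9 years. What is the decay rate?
A = λN = 1.591e10 decays/year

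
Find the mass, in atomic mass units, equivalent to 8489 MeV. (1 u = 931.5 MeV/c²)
m = E/c² = 9.113 u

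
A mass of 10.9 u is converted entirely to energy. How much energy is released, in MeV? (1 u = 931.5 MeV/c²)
E = mc² = 10150 MeV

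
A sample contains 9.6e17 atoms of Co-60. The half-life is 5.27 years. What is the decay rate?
A = λN = 1.263e17 decays/year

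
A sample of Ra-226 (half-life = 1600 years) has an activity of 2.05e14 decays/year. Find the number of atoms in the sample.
N = A/λ = 4.732e17 atoms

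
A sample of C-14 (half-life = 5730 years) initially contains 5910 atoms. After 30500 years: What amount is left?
N = N₀(1/2)^(t/t½) = 147.7 atoms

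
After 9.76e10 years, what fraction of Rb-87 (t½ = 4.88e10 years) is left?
N/N₀ = (1/2)^(t/t½) = 0.25 = 25%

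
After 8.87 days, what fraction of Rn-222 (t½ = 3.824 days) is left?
N/N₀ = (1/2)^(t/t½) = 0.2003 = 20%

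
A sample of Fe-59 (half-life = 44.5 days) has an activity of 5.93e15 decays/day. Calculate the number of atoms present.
N = A/λ = 3.807e17 atoms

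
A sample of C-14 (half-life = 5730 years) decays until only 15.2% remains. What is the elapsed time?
t = t½ × log₂(N₀/N) = 15570 years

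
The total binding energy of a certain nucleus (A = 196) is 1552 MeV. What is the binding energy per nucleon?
B.E./A = 1552/196 = 7.918 MeV/nucleon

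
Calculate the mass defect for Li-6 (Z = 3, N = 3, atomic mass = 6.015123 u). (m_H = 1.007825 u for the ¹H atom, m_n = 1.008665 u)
Δm = Z·m_H + N·m_n − M = 0.03435 u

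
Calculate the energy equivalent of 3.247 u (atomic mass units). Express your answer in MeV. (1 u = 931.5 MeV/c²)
E = mc² = 3025 MeV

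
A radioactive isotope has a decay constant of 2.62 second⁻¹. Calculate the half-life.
t½ = ln(2)/λ = 0.2646 seconds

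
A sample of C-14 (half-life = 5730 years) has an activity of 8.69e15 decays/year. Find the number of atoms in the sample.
N = A/λ = 7.184e19 atoms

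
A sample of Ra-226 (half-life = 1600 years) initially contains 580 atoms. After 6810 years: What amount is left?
N = N₀(1/2)^(t/t½) = 30.35 atoms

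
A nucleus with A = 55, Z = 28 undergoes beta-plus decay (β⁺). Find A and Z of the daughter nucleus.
Daughter: A = 55, Z = 27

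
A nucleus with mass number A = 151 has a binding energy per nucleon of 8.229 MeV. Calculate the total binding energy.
B.E. = 8.229 × 151 = 1243 MeV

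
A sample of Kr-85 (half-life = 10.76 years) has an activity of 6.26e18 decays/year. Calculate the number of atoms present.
N = A/λ = 9.718e19 atoms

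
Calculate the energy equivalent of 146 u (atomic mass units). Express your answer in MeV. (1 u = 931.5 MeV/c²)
E = mc² = 1.36e5 MeV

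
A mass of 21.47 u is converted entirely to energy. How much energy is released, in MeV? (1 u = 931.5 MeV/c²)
E = mc² = 20000 MeV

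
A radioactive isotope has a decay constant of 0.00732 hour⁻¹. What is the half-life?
t½ = ln(2)/λ = 94.69 hours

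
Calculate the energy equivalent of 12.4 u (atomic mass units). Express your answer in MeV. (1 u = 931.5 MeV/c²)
E = mc² = 11550 MeV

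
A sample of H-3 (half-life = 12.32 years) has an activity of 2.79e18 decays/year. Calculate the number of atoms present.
N = A/λ = 4.959e19 atoms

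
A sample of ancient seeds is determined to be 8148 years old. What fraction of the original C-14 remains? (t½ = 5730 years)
N/N₀ = (1/2)^(t/t½) = 0.3732 = 37.3%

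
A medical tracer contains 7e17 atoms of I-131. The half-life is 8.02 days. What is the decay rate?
A = λN = 6.05e16 decays/day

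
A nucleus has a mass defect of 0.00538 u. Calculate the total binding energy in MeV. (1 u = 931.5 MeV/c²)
B.E. = Δm × 931.5 = 5.011 MeV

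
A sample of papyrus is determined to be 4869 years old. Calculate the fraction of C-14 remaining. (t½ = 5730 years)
N/N₀ = (1/2)^(t/t½) = 0.5549 = 55.5%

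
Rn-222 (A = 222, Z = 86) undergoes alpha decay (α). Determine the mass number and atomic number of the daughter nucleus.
Daughter: A = 218, Z = 84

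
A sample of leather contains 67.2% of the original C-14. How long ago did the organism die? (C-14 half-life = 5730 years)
Age = t½ × log₂(1/ratio) = 3286 years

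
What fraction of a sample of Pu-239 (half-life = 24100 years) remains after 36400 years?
N/N₀ = (1/2)^(t/t½) = 0.351 = 35.1%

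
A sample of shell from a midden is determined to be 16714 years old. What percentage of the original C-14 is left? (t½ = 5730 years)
N/N₀ = (1/2)^(t/t½) = 0.1324 = 13.2%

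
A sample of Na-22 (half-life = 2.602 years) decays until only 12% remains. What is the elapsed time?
t = t½ × log₂(N₀/N) = 7.959 years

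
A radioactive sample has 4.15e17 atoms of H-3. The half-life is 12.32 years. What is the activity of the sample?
A = λN = 2.335e16 decays/year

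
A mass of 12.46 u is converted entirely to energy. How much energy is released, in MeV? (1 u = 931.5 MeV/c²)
E = mc² = 11610 MeV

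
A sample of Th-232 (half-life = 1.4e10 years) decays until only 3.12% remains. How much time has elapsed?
t = t½ × log₂(N₀/N) = 7.003e10 years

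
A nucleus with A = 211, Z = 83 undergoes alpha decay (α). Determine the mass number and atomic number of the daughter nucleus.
Daughter: A = 207, Z = 81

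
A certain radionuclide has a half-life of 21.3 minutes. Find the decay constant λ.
λ = ln(2)/t½ = 0.03254 minute⁻¹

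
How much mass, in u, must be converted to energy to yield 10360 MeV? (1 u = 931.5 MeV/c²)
m = E/c² = 11.12 u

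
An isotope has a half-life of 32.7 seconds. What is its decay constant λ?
λ = ln(2)/t½ = 0.0212 second⁻¹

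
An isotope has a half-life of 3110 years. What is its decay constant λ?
λ = ln(2)/t½ = 2.229e-4 year⁻¹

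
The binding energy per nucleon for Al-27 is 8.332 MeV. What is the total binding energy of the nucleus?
B.E. = 8.332 × 27 = 225 MeV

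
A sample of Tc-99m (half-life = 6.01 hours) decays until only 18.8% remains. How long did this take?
t = t½ × log₂(N₀/N) = 14.49 hours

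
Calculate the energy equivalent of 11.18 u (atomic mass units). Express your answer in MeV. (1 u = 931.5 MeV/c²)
E = mc² = 10410 MeV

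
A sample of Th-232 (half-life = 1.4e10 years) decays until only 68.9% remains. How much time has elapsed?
t = t½ × log₂(N₀/N) = 7.524e9 years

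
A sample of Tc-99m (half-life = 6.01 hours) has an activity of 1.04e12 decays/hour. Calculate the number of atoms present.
N = A/λ = 9.017e12 atoms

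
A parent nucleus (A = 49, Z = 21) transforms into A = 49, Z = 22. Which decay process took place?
ΔA = 0, ΔZ = +1 ⇒ beta-minus decay (β⁻)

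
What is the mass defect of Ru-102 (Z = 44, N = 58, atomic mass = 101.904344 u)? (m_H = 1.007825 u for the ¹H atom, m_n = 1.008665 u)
Δm = Z·m_H + N·m_n − M = 0.9425 u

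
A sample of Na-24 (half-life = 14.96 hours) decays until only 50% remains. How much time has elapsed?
t = t½ × log₂(N₀/N) = 14.96 hours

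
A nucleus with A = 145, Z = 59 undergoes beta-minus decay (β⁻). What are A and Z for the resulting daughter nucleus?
Daughter: A = 145, Z = 60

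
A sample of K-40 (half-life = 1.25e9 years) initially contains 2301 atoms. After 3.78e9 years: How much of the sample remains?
N = N₀(1/2)^(t/t½) = 282.9 atoms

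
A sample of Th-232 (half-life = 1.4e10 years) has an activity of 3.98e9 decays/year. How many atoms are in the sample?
N = A/λ = 8.039e19 atoms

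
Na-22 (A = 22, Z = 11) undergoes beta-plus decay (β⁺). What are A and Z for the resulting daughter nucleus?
Daughter: A = 22, Z = 10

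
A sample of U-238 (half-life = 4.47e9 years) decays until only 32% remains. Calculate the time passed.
t = t½ × log₂(N₀/N) = 7.348e9 years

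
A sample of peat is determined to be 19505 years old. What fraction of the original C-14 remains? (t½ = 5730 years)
N/N₀ = (1/2)^(t/t½) = 0.09447 = 9.45%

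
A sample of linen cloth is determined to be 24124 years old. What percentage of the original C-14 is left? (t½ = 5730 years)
N/N₀ = (1/2)^(t/t½) = 0.05403 = 5.4%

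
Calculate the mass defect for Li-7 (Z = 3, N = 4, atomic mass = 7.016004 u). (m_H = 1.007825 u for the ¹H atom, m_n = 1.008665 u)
Δm = Z·m_H + N·m_n − M = 0.04213 u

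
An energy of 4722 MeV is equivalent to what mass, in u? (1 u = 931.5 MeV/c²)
m = E/c² = 5.069 u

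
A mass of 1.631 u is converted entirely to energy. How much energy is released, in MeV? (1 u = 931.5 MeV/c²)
E = mc² = 1519 MeV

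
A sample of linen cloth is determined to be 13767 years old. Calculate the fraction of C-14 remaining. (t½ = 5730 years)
N/N₀ = (1/2)^(t/t½) = 0.1891 = 18.9%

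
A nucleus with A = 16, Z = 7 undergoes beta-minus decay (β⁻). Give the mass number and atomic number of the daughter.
Daughter: A = 16, Z = 8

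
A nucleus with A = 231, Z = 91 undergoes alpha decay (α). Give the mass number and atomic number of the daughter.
Daughter: A = 227, Z = 89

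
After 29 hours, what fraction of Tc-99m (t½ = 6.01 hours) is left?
N/N₀ = (1/2)^(t/t½) = 0.03527 = 3.53%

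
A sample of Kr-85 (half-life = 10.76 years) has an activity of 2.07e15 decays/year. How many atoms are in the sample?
N = A/λ = 3.213e16 atoms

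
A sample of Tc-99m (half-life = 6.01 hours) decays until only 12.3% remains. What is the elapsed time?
t = t½ × log₂(N₀/N) = 18.17 hours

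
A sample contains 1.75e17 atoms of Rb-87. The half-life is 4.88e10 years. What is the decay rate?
A = λN = 2.486e6 decays/year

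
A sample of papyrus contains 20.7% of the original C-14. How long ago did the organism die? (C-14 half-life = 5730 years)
Age = t½ × log₂(1/ratio) = 13020 years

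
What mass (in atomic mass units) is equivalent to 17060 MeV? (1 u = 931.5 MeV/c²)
m = E/c² = 18.31 u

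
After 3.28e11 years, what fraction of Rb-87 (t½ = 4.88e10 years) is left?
N/N₀ = (1/2)^(t/t½) = 0.009477 = 0.948%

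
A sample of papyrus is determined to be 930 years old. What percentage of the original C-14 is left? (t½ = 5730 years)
N/N₀ = (1/2)^(t/t½) = 0.8936 = 89.4%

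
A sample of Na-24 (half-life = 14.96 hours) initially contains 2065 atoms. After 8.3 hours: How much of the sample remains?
N = N₀(1/2)^(t/t½) = 1406 atoms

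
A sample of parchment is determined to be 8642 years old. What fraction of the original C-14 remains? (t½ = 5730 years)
N/N₀ = (1/2)^(t/t½) = 0.3515 = 35.2%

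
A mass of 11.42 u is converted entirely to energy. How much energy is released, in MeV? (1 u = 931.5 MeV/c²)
E = mc² = 10640 MeV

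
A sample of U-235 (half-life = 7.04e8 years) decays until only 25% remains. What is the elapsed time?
t = t½ × log₂(N₀/N) = 1.408e9 years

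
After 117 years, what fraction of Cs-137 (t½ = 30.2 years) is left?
N/N₀ = (1/2)^(t/t½) = 0.0682 = 6.82%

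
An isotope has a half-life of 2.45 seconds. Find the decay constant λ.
λ = ln(2)/t½ = 0.2829 second⁻¹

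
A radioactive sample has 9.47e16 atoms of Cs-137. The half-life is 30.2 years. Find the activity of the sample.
A = λN = 2.174e15 decays/year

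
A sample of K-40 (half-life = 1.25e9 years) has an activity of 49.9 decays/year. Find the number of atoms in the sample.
N = A/λ = 8.999e10 atoms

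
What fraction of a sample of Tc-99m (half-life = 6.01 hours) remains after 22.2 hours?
N/N₀ = (1/2)^(t/t½) = 0.07728 = 7.73%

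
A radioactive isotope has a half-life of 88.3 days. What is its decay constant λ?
λ = ln(2)/t½ = 0.00785 day⁻¹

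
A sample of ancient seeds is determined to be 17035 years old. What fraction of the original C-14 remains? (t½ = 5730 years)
N/N₀ = (1/2)^(t/t½) = 0.1274 = 12.7%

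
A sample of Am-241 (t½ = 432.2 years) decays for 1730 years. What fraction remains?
N/N₀ = (1/2)^(t/t½) = 0.06238 = 6.24%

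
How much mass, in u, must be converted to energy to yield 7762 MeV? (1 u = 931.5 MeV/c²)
m = E/c² = 8.333 u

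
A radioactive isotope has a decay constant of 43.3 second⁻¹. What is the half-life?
t½ = ln(2)/λ = 0.01601 seconds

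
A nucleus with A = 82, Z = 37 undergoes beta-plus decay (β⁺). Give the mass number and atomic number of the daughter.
Daughter: A = 82, Z = 36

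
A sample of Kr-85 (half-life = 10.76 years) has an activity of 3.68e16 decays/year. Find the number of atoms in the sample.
N = A/λ = 5.713e17 atoms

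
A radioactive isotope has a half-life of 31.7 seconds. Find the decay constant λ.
λ = ln(2)/t½ = 0.02187 second⁻¹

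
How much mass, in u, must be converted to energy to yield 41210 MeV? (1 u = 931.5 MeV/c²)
m = E/c² = 44.24 u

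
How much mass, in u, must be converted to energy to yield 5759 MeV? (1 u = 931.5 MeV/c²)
m = E/c² = 6.183 u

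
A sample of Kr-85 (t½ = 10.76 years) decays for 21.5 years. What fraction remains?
N/N₀ = (1/2)^(t/t½) = 0.2503 = 25%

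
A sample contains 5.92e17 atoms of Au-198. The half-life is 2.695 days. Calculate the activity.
A = λN = 1.523e17 decays/day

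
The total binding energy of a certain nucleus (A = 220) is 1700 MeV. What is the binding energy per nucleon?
B.E./A = 1700/220 = 7.727 MeV/nucleon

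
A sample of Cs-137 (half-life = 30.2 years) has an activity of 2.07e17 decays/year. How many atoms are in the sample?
N = A/λ = 9.019e18 atoms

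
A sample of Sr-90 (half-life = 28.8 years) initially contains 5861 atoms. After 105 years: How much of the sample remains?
N = N₀(1/2)^(t/t½) = 468.2 atoms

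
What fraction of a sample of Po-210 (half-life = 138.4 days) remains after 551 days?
N/N₀ = (1/2)^(t/t½) = 0.06332 = 6.33%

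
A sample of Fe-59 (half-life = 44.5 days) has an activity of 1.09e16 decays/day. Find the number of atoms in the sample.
N = A/λ = 6.998e17 atoms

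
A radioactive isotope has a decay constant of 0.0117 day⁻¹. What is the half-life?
t½ = ln(2)/λ = 59.24 days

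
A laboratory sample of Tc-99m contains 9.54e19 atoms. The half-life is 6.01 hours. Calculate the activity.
A = λN = 1.1e19 decays/hour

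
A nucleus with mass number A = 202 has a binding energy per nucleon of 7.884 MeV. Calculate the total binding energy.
B.E. = 7.884 × 202 = 1593 MeV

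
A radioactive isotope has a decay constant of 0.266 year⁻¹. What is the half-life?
t½ = ln(2)/λ = 2.606 years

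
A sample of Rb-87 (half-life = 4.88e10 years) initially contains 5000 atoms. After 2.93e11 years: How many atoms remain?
N = N₀(1/2)^(t/t½) = 77.9 atoms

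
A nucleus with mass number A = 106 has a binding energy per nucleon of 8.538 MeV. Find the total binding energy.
B.E. = 8.538 × 106 = 905 MeV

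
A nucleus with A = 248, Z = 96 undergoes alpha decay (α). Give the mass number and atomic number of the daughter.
Daughter: A = 244, Z = 94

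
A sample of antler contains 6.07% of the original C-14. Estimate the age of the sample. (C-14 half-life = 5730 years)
Age = t½ × log₂(1/ratio) = 23160 years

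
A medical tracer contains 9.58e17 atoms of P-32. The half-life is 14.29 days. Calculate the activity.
A = λN = 4.647e16 decays/day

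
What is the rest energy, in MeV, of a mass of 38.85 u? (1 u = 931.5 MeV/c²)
E = mc² = 36190 MeV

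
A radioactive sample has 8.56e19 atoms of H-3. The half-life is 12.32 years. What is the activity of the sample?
A = λN = 4.816e18 decays/year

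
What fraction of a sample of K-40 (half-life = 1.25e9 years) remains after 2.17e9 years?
N/N₀ = (1/2)^(t/t½) = 0.3002 = 30%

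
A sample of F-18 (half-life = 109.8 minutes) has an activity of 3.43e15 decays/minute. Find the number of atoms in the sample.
N = A/λ = 5.433e17 atoms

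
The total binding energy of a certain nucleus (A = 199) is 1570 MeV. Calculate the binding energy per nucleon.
B.E./A = 1570/199 = 7.889 MeV/nucleon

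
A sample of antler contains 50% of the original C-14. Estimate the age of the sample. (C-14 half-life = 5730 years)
Age = t½ × log₂(1/ratio) = 5730 years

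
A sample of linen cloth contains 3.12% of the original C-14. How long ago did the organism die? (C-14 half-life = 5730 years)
Age = t½ × log₂(1/ratio) = 28660 years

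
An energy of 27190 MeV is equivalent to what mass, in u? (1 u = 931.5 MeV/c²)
m = E/c² = 29.19 u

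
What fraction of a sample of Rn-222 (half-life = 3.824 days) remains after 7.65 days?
N/N₀ = (1/2)^(t/t½) = 0.2499 = 25%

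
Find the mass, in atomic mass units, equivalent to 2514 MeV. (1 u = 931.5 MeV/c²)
m = E/c² = 2.699 u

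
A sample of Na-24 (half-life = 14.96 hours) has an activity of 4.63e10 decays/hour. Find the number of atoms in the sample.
N = A/λ = 9.993e11 atoms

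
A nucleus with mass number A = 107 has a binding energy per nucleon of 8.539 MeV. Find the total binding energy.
B.E. = 8.539 × 107 = 913.7 MeV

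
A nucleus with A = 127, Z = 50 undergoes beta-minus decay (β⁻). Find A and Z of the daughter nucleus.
Daughter: A = 127, Z = 51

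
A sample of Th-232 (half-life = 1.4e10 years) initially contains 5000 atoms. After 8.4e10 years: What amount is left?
N = N₀(1/2)^(t/t½) = 78.12 atoms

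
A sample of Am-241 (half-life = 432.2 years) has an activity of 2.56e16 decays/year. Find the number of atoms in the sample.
N = A/λ = 1.596e19 atoms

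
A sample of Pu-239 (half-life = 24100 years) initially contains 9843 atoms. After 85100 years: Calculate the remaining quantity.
N = N₀(1/2)^(t/t½) = 851.4 atoms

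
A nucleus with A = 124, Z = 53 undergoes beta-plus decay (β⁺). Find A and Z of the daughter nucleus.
Daughter: A = 124, Z = 52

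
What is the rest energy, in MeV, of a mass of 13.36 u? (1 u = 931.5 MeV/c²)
E = mc² = 12440 MeV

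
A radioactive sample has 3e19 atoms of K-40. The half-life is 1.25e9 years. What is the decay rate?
A = λN = 1.664e10 decays/year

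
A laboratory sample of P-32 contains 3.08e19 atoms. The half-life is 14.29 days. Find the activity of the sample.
A = λN = 1.494e18 decays/day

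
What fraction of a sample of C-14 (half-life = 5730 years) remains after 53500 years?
N/N₀ = (1/2)^(t/t½) = 0.001546 = 0.155%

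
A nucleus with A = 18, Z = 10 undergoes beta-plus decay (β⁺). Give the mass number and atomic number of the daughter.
Daughter: A = 18, Z = 9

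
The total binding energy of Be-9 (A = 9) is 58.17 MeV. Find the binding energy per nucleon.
B.E./A = 58.17/9 = 6.463 MeV/nucleon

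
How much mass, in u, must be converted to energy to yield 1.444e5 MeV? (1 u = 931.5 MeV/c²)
m = E/c² = 155 u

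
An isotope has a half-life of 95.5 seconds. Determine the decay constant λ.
λ = ln(2)/t½ = 0.007258 second⁻¹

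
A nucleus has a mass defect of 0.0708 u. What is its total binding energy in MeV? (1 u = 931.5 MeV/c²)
B.E. = Δm × 931.5 = 65.95 MeV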